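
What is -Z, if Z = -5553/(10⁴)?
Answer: 5553/10000 ≈ 0.55530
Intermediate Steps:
Z = -5553/10000 ≈ -0.55530
-Z = -1*(-5553/10000) = 5553/10000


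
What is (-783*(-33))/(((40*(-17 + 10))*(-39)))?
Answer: 8613/3640 ≈ 2.3662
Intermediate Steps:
(-783*(-33))/(((40*(-17 + 10))*(-39))) = 25839/(((40*(-7))*(-39))) = 25839/((-280*(-39))) = 25839/10920 = 25839*(1/10920) = 8613/3640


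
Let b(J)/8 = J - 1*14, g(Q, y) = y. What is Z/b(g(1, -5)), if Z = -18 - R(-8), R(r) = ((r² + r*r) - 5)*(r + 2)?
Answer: -90/19 ≈ -4.7368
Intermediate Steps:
R(r) = (-5 + 2*r²)*(2 + r) (R(r) = ((r² + r²) - 5)*(2 + r) = (2*r² - 5)*(2 + r) = (-5 + 2*r²)*(2 + r))
b(J) = -112 + 8*J (b(J) = 8*(J - 1*14) = 8*(J - 14) = 8*(-14 + J) = -112 + 8*J)
Z = 720 (Z = -18 - (-10 - 5*(-8) + 2*(-8)³ + 4*(-8)²) = -18 - (-10 + 40 + 2*(-512) + 4*64) = -18 - (-10 + 40 - 1024 + 256) = -18 - 1*(-738) = -18 + 738 = 720)
Z/b(g(1, -5)) = 720/(-112 + 8*(-5)) = 720/(-112 - 40) = 720/(-152) = 720*(-1/152) = -90/19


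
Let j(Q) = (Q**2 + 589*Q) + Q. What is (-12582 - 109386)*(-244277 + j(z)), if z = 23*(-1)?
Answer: 31384561824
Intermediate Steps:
z = -23
j(Q) = Q**2 + 590*Q
(-12582 - 109386)*(-244277 + j(z)) = (-12582 - 109386)*(-244277 - 23*(590 - 23)) = -121968*(-244277 - 23*567) = -121968*(-244277 - 13041) = -121968*(-257318) = 31384561824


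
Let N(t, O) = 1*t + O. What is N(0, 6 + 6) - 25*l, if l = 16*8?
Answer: -3188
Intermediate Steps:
N(t, O) = O + t (N(t, O) = t + O = O + t)
l = 128
N(0, 6 + 6) - 25*l = ((6 + 6) + 0) - 25*128 = (12 + 0) - 3200 = 12 - 3200 = -3188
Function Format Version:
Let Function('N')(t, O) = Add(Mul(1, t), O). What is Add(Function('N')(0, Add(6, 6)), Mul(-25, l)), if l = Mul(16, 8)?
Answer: -3188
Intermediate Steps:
Function('N')(t, O) = Add(O, t) (Function('N')(t, O) = Add(t, O) = Add(O, t))
l = 128
Add(Function('N')(0, Add(6, 6)), Mul(-25, l)) = Add(Add(Add(6, 6), 0), Mul(-25, 128)) = Add(Add(12, 0), -3200) = Add(12, -3200) = -3188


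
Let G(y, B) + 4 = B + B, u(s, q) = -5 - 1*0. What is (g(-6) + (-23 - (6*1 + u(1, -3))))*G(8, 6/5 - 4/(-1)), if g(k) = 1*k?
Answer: -192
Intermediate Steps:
u(s, q) = -5 (u(s, q) = -5 + 0 = -5)
G(y, B) = -4 + 2*B (G(y, B) = -4 + (B + B) = -4 + 2*B)
g(k) = k
(g(-6) + (-23 - (6*1 + u(1, -3))))*G(8, 6/5 - 4/(-1)) = (-6 + (-23 - (6*1 - 5)))*(-4 + 2*(6/5 - 4/(-1))) = (-6 + (-23 - (6 - 5)))*(-4 + 2*(6*(1/5) - 4*(-1))) = (-6 + (-23 - 1*1))*(-4 + 2*(6/5 + 4)) = (-6 + (-23 - 1))*(-4 + 2*(26/5)) = (-6 - 24)*(-4 + 52/5) = -30*32/5 = -192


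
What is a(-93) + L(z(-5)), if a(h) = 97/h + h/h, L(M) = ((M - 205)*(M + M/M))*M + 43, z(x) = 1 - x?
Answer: -773299/93 ≈ -8315.0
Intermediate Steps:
L(M) = 43 + M*(1 + M)*(-205 + M) (L(M) = ((-205 + M)*(M + 1))*M + 43 = ((-205 + M)*(1 + M))*M + 43 = ((1 + M)*(-205 + M))*M + 43 = M*(1 + M)*(-205 + M) + 43 = 43 + M*(1 + M)*(-205 + M))
a(h) = 1 + 97/h (a(h) = 97/h + 1 = 1 + 97/h)
a(-93) + L(z(-5)) = (97 - 93)/(-93) + (43 + (1 - 1*(-5))³ - 205*(1 - 1*(-5)) - 204*(1 - 1*(-5))²) = -1/93*4 + (43 + (1 + 5)³ - 205*(1 + 5) - 204*(1 + 5)²) = -4/93 + (43 + 6³ - 205*6 - 204*6²) = -4/93 + (43 + 216 - 1230 - 204*36) = -4/93 + (43 + 216 - 1230 - 7344) = -4/93 - 8315 = -773299/93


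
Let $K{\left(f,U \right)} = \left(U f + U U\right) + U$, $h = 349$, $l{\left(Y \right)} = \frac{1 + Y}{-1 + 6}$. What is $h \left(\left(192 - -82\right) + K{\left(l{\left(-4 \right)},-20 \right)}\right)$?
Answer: $232434$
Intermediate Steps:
$l{\left(Y \right)} = \frac{1}{5} + \frac{Y}{5}$ ($l{\left(Y \right)} = \frac{1 + Y}{5} = \left(1 + Y\right) \frac{1}{5} = \frac{1}{5} + \frac{Y}{5}$)
$K{\left(f,U \right)} = U + U^{2} + U f$ ($K{\left(f,U \right)} = \left(U f + U^{2}\right) + U = \left(U^{2} + U f\right) + U = U + U^{2} + U f$)
$h \left(\left(192 - -82\right) + K{\left(l{\left(-4 \right)},-20 \right)}\right) = 349 \left(\left(192 - -82\right) - 20 \left(1 - 20 + \left(\frac{1}{5} + \frac{1}{5} \left(-4\right)\right)\right)\right) = 349 \left(\left(192 + 82\right) - 20 \left(1 - 20 + \left(\frac{1}{5} - \frac{4}{5}\right)\right)\right) = 349 \left(274 - 20 \left(1 - 20 - \frac{3}{5}\right)\right) = 349 \left(274 - -392\right) = 349 \left(274 + 392\right) = 349 \cdot 666 = 232434$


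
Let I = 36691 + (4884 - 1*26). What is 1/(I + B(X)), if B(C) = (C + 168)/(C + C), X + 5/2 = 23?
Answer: 82/3407395 ≈ 2.4065e-5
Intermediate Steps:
X = 41/2 (X = -5/2 + 23 = 41/2 ≈ 20.500)
B(C) = (168 + C)/(2*C) (B(C) = (168 + C)/((2*C)) = (168 + C)*(1/(2*C)) = (168 + C)/(2*C))
I = 41549 (I = 36691 + (4884 - 26) = 36691 + 4858 = 41549)
1/(I + B(X)) = 1/(41549 + (168 + 41/2)/(2*(41/2))) = 1/(41549 + (½)*(2/41)*(377/2)) = 1/(41549 + 377/82) = 1/(3407395/82) = 82/3407395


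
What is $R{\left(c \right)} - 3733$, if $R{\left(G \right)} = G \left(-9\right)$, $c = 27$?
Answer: $-3976$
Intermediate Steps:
$R{\left(G \right)} = - 9 G$
$R{\left(c \right)} - 3733 = \left(-9\right) 27 - 3733 = -243 - 3733 = -3976$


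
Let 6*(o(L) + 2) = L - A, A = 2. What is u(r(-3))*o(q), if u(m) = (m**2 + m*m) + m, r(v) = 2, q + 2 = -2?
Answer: -30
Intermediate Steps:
q = -4 (q = -2 - 2 = -4)
u(m) = m + 2*m**2 (u(m) = (m**2 + m**2) + m = 2*m**2 + m = m + 2*m**2)
o(L) = -7/3 + L/6 (o(L) = -2 + (L - 1*2)/6 = -2 + (L - 2)/6 = -2 + (-2 + L)/6 = -2 + (-1/3 + L/6) = -7/3 + L/6)
u(r(-3))*o(q) = (2*(1 + 2*2))*(-7/3 + (1/6)*(-4)) = (2*(1 + 4))*(-7/3 - 2/3) = (2*5)*(-3) = 10*(-3) = -30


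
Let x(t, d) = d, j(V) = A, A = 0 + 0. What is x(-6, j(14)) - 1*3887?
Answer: -3887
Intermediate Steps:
A = 0
j(V) = 0
x(-6, j(14)) - 1*3887 = 0 - 1*3887 = 0 - 3887 = -3887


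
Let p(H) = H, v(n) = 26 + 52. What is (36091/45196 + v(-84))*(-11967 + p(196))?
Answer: -41920992209/45196 ≈ -9.2754e+5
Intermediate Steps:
v(n) = 78
(36091/45196 + v(-84))*(-11967 + p(196)) = (36091/45196 + 78)*(-11967 + 196) = (36091*(1/45196) + 78)*(-11771) = (36091/45196 + 78)*(-11771) = (3561379/45196)*(-11771) = -41920992209/45196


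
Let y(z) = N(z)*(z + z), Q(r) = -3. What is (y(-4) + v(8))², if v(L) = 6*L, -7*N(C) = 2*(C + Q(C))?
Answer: 1024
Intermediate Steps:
N(C) = 6/7 - 2*C/7 (N(C) = -2*(C - 3)/7 = -2*(-3 + C)/7 = -(-6 + 2*C)/7 = 6/7 - 2*C/7)
y(z) = 2*z*(6/7 - 2*z/7) (y(z) = (6/7 - 2*z/7)*(z + z) = (6/7 - 2*z/7)*(2*z) = 2*z*(6/7 - 2*z/7))
(y(-4) + v(8))² = ((4/7)*(-4)*(3 - 1*(-4)) + 6*8)² = ((4/7)*(-4)*(3 + 4) + 48)² = ((4/7)*(-4)*7 + 48)² = (-16 + 48)² = 32² = 1024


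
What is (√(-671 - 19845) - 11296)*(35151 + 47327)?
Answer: -931671488 + 164956*I*√5129 ≈ -9.3167e+8 + 1.1814e+7*I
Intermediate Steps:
(√(-671 - 19845) - 11296)*(35151 + 47327) = (√(-20516) - 11296)*82478 = (2*I*√5129 - 11296)*82478 = (-11296 + 2*I*√5129)*82478 = -931671488 + 164956*I*√5129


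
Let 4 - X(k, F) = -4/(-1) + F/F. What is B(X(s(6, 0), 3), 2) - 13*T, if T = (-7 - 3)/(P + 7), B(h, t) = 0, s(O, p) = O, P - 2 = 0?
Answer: 130/9 ≈ 14.444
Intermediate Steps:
P = 2 (P = 2 + 0 = 2)
X(k, F) = -1 (X(k, F) = 4 - (-4/(-1) + F/F) = 4 - (-4*(-1) + 1) = 4 - (4 + 1) = 4 - 1*5 = 4 - 5 = -1)
T = -10/9 (T = (-7 - 3)/(2 + 7) = -10/9 ≈ -1.1111)
B(X(s(6, 0), 3), 2) - 13*T = 0 - 13*(-10/9) = 0 + 130/9 = 130/9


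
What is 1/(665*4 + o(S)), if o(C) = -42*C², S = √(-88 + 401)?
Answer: -1/10486 ≈ -9.5365e-5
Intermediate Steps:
S = √313 ≈ 17.692
1/(665*4 + o(S)) = 1/(665*4 - 42*(√313)²) = 1/(2660 - 42*313) = 1/(2660 - 13146) = 1/(-10486) = -1/10486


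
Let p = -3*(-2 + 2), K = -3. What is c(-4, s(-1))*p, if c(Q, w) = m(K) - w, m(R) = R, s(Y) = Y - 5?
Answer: 0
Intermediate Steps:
s(Y) = -5 + Y
c(Q, w) = -3 - w
p = 0 (p = -3*0 = 0)
c(-4, s(-1))*p = (-3 - (-5 - 1))*0 = (-3 - 1*(-6))*0 = (-3 + 6)*0 = 3*0 = 0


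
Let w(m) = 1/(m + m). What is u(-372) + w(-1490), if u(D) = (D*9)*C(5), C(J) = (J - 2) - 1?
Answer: -19954081/2980 ≈ -6696.0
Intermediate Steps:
C(J) = -3 + J (C(J) = (-2 + J) - 1 = -3 + J)
w(m) = 1/(2*m)
u(D) = 18*D (u(D) = (D*9)*(-3 + 5) = (9*D)*2 = 18*D)
u(-372) + w(-1490) = 18*(-372) + (½)/(-1490) = -6696 + (½)*(-1/1490) = -6696 - 1/2980 = -19954081/2980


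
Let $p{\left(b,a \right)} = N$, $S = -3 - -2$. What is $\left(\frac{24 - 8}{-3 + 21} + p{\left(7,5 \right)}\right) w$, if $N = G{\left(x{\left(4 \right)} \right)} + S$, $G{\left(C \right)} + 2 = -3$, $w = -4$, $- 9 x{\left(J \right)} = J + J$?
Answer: $\frac{184}{9} \approx 20.444$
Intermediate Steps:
$x{\left(J \right)} = - \frac{2 J}{9}$ ($x{\left(J \right)} = - \frac{J + J}{9} = - \frac{2 J}{9}$)
$G{\left(C \right)} = -5$ ($G{\left(C \right)} = -2 - 3 = -5$)
$S = -1$ ($S = -3 + 2 = -1$)
$N = -6$ ($N = -5 - 1 = -6$)
$p{\left(b,a \right)} = -6$
$\left(\frac{24 - 8}{-3 + 21} + p{\left(7,5 \right)}\right) w = \left(\frac{24 - 8}{-3 + 21} - 6\right) \left(-4\right) = \left(\frac{16}{18} - 6\right) \left(-4\right) = \left(16 \cdot \frac{1}{18} - 6\right) \left(-4\right) = \left(\frac{8}{9} - 6\right) \left(-4\right) = \left(- \frac{46}{9}\right) \left(-4\right) = \frac{184}{9}$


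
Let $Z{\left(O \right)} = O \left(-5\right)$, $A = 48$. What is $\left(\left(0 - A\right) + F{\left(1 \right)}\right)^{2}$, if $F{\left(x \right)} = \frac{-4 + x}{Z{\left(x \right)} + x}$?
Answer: $\frac{35721}{16} \approx 2232.6$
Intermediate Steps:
$Z{\left(O \right)} = - 5 O$
$F{\left(x \right)} = - \frac{-4 + x}{4 x}$ ($F{\left(x \right)} = \frac{-4 + x}{- 5 x + x} = \frac{-4 + x}{\left(-4\right) x} = \left(-4 + x\right) \left(- \frac{1}{4 x}\right) = - \frac{-4 + x}{4 x}$)
$\left(\left(0 - A\right) + F{\left(1 \right)}\right)^{2} = \left(\left(0 - 48\right) + \frac{4 - 1}{4 \cdot 1}\right)^{2} = \left(\left(0 - 48\right) + \frac{1}{4} \cdot 1 \left(4 - 1\right)\right)^{2} = \left(-48 + \frac{1}{4} \cdot 1 \cdot 3\right)^{2} = \left(-48 + \frac{3}{4}\right)^{2} = \left(- \frac{189}{4}\right)^{2} = \frac{35721}{16}$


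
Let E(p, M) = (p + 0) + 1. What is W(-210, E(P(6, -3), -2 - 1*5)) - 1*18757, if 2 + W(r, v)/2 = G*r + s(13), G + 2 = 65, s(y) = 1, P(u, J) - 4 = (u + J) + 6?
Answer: -45219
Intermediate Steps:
P(u, J) = 10 + J + u (P(u, J) = 4 + ((u + J) + 6) = 4 + ((J + u) + 6) = 4 + (6 + J + u) = 10 + J + u)
G = 63 (G = -2 + 65 = 63)
E(p, M) = 1 + p (E(p, M) = p + 1 = 1 + p)
W(r, v) = -2 + 126*r (W(r, v) = -4 + 2*(63*r + 1) = -4 + 2*(1 + 63*r) = -4 + (2 + 126*r) = -2 + 126*r)
W(-210, E(P(6, -3), -2 - 1*5)) - 1*18757 = (-2 + 126*(-210)) - 1*18757 = (-2 - 26460) - 18757 = -26462 - 18757 = -45219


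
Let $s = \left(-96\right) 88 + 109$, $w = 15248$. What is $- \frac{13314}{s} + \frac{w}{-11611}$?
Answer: $\frac{27435782}{96824129} \approx 0.28336$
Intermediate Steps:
$s = -8339$ ($s = -8448 + 109 = -8339$)
$- \frac{13314}{s} + \frac{w}{-11611} = - \frac{13314}{-8339} + \frac{15248}{-11611} = \left(-13314\right) \left(- \frac{1}{8339}\right) + 15248 \left(- \frac{1}{11611}\right) = \frac{13314}{8339} - \frac{15248}{11611} = \frac{27435782}{96824129}$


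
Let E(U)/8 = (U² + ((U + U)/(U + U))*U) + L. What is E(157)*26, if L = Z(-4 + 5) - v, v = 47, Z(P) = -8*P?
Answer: 5148208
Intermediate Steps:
L = -55 (L = -8*(-4 + 5) - 1*47 = -8*1 - 47 = -8 - 47 = -55)
E(U) = -440 + 8*U + 8*U² (E(U) = 8*((U² + ((U + U)/(U + U))*U) - 55) = 8*((U² + ((2*U)/((2*U)))*U) - 55) = 8*((U² + ((2*U)*(1/(2*U)))*U) - 55) = 8*((U² + 1*U) - 55) = 8*((U² + U) - 55) = 8*((U + U²) - 55) = 8*(-55 + U + U²) = -440 + 8*U + 8*U²)
E(157)*26 = (-440 + 8*157 + 8*157²)*26 = (-440 + 1256 + 8*24649)*26 = (-440 + 1256 + 197192)*26 = 198008*26 = 5148208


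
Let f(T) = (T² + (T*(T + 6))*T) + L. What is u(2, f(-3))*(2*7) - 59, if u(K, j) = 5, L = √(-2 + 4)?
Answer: 11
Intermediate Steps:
L = √2 ≈ 1.4142
f(T) = √2 + T² + T²*(6 + T) (f(T) = (T² + (T*(T + 6))*T) + √2 = (T² + (T*(6 + T))*T) + √2 = (T² + T²*(6 + T)) + √2 = √2 + T² + T²*(6 + T))
u(2, f(-3))*(2*7) - 59 = 5*(2*7) - 59 = 5*14 - 59 = 70 - 59 = 11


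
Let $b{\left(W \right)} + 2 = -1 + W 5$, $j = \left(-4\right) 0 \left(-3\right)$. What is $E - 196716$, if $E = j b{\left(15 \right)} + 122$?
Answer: $-196594$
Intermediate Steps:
$j = 0$ ($j = 0 \left(-3\right) = 0$)
$b{\left(W \right)} = -3 + 5 W$ ($b{\left(W \right)} = -2 + \left(-1 + W 5\right) = -2 + \left(-1 + 5 W\right) = -3 + 5 W$)
$E = 122$ ($E = 0 \left(-3 + 5 \cdot 15\right) + 122 = 0 \left(-3 + 75\right) + 122 = 0 \cdot 72 + 122 = 0 + 122 = 122$)
$E - 196716 = 122 - 196716 = -196594$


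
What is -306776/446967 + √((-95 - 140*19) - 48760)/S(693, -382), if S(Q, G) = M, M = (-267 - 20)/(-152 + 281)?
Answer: -306776/446967 - 129*I*√51515/287 ≈ -0.68635 - 102.02*I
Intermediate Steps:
M = -287/129 ≈ -2.2248
S(Q, G) = -287/129
-306776/446967 + √((-95 - 140*19) - 48760)/S(693, -382) = -306776/446967 + √((-95 - 140*19) - 48760)/(-287/129) = -306776*1/446967 + √((-95 - 2660) - 48760)*(-129/287) = -306776/446967 + √(-2755 - 48760)*(-129/287) = -306776/446967 + √(-51515)*(-129/287) = -306776/446967 + (I*√51515)*(-129/287) = -306776/446967 - 129*I*√51515/287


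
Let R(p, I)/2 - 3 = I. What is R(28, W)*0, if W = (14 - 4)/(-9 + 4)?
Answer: 0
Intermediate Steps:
W = -2 (W = 10/(-5) = 10*(-1/5) = -2)
R(p, I) = 6 + 2*I
R(28, W)*0 = (6 + 2*(-2))*0 = (6 - 4)*0 = 2*0 = 0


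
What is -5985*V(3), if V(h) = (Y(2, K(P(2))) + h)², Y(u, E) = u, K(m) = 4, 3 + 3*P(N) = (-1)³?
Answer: -149625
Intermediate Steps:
P(N) = -4/3 (P(N) = -1 + (⅓)*(-1)³ = -1 + (⅓)*(-1) = -1 - ⅓ = -4/3)
V(h) = (2 + h)²
-5985*V(3) = -5985*(2 + 3)² = -5985*5² = -5985*25 = -149625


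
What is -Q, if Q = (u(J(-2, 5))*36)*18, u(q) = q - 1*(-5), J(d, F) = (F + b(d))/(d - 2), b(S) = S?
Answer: -2754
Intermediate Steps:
J(d, F) = (F + d)/(-2 + d) (J(d, F) = (F + d)/(d - 2) = (F + d)/(-2 + d))
u(q) = 5 + q (u(q) = q + 5 = 5 + q)
Q = 2754 (Q = ((5 + (5 - 2)/(-2 - 2))*36)*18 = ((5 + 3/(-4))*36)*18 = ((5 - 1/4*3)*36)*18 = ((5 - 3/4)*36)*18 = ((17/4)*36)*18 = 153*18 = 2754)
-Q = -1*2754 = -2754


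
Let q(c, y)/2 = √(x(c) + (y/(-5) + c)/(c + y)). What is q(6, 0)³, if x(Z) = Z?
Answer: 56*√7 ≈ 148.16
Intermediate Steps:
q(c, y) = 2*√(c + (c - y/5)/(c + y)) (q(c, y) = 2*√(c + (y/(-5) + c)/(c + y)) = 2*√(c + (y*(-⅕) + c)/(c + y)) = 2*√(c + (-y/5 + c)/(c + y)) = 2*√(c + (c - y/5)/(c + y)))
q(6, 0)³ = (2*√5*√((-1*0 + 5*6 + 5*6*(6 + 0))/(6 + 0))/5)³ = (2*√5*√((0 + 30 + 5*6*6)/6)/5)³ = (2*√5*√((0 + 30 + 180)/6)/5)³ = (2*√5*√((⅙)*210)/5)³ = (2*√5*√35/5)³ = (2*√7)³ = 56*√7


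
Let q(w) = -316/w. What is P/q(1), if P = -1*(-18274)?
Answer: -9137/158 ≈ -57.829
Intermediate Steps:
P = 18274
P/q(1) = 18274/((-316/1)) = 18274/((-316*1)) = 18274/(-316) = 18274*(-1/316) = -9137/158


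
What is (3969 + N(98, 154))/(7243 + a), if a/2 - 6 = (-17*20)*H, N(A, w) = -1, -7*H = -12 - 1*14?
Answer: 27776/33105 ≈ 0.83903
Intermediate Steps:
H = 26/7 (H = -(-12 - 1*14)/7 = -(-12 - 14)/7 = -1/7*(-26) = 26/7 ≈ 3.7143)
a = -17596/7 (a = 12 + 2*(-17*20*(26/7)) = 12 + 2*(-340*26/7) = 12 + 2*(-8840/7) = 12 - 17680/7 = -17596/7 ≈ -2513.7)
(3969 + N(98, 154))/(7243 + a) = (3969 - 1)/(7243 - 17596/7) = 3968/(33105/7) = 3968*(7/33105) = 27776/33105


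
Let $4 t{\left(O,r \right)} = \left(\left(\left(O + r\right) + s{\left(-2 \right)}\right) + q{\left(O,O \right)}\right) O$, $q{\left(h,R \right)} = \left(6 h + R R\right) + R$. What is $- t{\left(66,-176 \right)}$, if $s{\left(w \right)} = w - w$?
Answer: $-77682$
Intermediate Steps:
$s{\left(w \right)} = 0$
$q{\left(h,R \right)} = R + R^{2} + 6 h$ ($q{\left(h,R \right)} = \left(6 h + R^{2}\right) + R = \left(R^{2} + 6 h\right) + R = R + R^{2} + 6 h$)
$t{\left(O,r \right)} = \frac{O \left(r + O^{2} + 8 O\right)}{4}$ ($t{\left(O,r \right)} = \frac{\left(\left(\left(O + r\right) + 0\right) + \left(O + O^{2} + 6 O\right)\right) O}{4} = \frac{\left(\left(O + r\right) + \left(O^{2} + 7 O\right)\right) O}{4} = \frac{\left(r + O^{2} + 8 O\right) O}{4} = \frac{O \left(r + O^{2} + 8 O\right)}{4}$)
$- t{\left(66,-176 \right)} = - \frac{66 \left(-176 + 66^{2} + 8 \cdot 66\right)}{4} = - \frac{66 \left(-176 + 4356 + 528\right)}{4} = - \frac{66 \cdot 4708}{4} = \left(-1\right) 77682 = -77682$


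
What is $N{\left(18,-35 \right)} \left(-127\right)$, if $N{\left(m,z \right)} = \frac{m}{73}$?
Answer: $- \frac{2286}{73} \approx -31.315$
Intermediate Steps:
$N{\left(m,z \right)} = \frac{m}{73}$ ($N{\left(m,z \right)} = m \frac{1}{73} = \frac{m}{73}$)
$N{\left(18,-35 \right)} \left(-127\right) = \frac{1}{73} \cdot 18 \left(-127\right) = \frac{18}{73} \left(-127\right) = - \frac{2286}{73}$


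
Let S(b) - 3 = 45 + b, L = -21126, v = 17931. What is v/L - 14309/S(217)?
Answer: -102347883/1866130 ≈ -54.845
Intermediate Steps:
S(b) = 48 + b (S(b) = 3 + (45 + b) = 48 + b)
v/L - 14309/S(217) = 17931/(-21126) - 14309/(48 + 217) = 17931*(-1/21126) - 14309/265 = -5977/7042 - 14309*1/265 = -5977/7042 - 14309/265 = -102347883/1866130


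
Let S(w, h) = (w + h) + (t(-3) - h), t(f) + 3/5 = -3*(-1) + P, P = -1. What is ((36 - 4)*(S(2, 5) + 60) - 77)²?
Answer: 95238081/25 ≈ 3.8095e+6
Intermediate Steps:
t(f) = 7/5 (t(f) = -⅗ + (-3*(-1) - 1) = -⅗ + (3 - 1) = -⅗ + 2 = 7/5)
S(w, h) = 7/5 + w (S(w, h) = (w + h) + (7/5 - h) = (h + w) + (7/5 - h) = 7/5 + w)
((36 - 4)*(S(2, 5) + 60) - 77)² = ((36 - 4)*((7/5 + 2) + 60) - 77)² = (32*(17/5 + 60) - 77)² = (32*(317/5) - 77)² = (10144/5 - 77)² = (9759/5)² = 95238081/25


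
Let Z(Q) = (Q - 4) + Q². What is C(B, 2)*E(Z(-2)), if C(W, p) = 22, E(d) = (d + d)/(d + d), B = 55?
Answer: 22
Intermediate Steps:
Z(Q) = -4 + Q + Q² (Z(Q) = (-4 + Q) + Q² = -4 + Q + Q²)
E(d) = 1 (E(d) = (2*d)/((2*d)) = (2*d)*(1/(2*d)) = 1)
C(B, 2)*E(Z(-2)) = 22*1 = 22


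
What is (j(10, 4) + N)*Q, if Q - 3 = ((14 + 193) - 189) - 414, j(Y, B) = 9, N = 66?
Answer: -29475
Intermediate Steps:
Q = -393 (Q = 3 + (((14 + 193) - 189) - 414) = 3 + ((207 - 189) - 414) = 3 + (18 - 414) = 3 - 396 = -393)
(j(10, 4) + N)*Q = (9 + 66)*(-393) = 75*(-393) = -29475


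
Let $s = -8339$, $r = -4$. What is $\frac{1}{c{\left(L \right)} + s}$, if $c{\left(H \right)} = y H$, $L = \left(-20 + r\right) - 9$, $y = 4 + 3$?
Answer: $- \frac{1}{8570} \approx -0.00011669$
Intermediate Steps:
$y = 7$
$L = -33$ ($L = \left(-20 - 4\right) - 9 = -24 - 9 = -33$)
$c{\left(H \right)} = 7 H$
$\frac{1}{c{\left(L \right)} + s} = \frac{1}{7 \left(-33\right) - 8339} = \frac{1}{-231 - 8339} = \frac{1}{-8570} = - \frac{1}{8570}$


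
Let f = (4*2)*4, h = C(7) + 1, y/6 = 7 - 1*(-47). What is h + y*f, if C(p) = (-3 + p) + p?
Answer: 10380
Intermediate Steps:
y = 324 (y = 6*(7 - 1*(-47)) = 6*(7 + 47) = 6*54 = 324)
C(p) = -3 + 2*p
h = 12 (h = (-3 + 2*7) + 1 = (-3 + 14) + 1 = 11 + 1 = 12)
f = 32 (f = 8*4 = 32)
h + y*f = 12 + 324*32 = 12 + 10368 = 10380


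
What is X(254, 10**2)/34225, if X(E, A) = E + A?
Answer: 354/34225 ≈ 0.010343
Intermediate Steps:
X(E, A) = A + E
X(254, 10**2)/34225 = (10**2 + 254)/34225 = (100 + 254)*(1/34225) = 354*(1/34225) = 354/34225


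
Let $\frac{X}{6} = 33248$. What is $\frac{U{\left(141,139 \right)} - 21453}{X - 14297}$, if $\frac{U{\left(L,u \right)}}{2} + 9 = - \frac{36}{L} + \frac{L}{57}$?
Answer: $- \frac{19169641}{165375563} \approx -0.11592$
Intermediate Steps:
$X = 199488$ ($X = 6 \cdot 33248 = 199488$)
$U{\left(L,u \right)} = -18 - \frac{72}{L} + \frac{2 L}{57}$ ($U{\left(L,u \right)} = -18 + 2 \left(- \frac{36}{L} + \frac{L}{57}\right) = -18 + \left(- \frac{72}{L} + \frac{2 L}{57}\right) = -18 - \frac{72}{L} + \frac{2 L}{57}$)
$\frac{U{\left(141,139 \right)} - 21453}{X - 14297} = \frac{\left(-18 - \frac{72}{141} + \frac{2}{57} \cdot 141\right) - 21453}{199488 - 14297} = \frac{\left(-18 - \frac{24}{47} + \frac{94}{19}\right) - 21453}{185191} = \left(\left(-18 - \frac{24}{47} + \frac{94}{19}\right) - 21453\right) \frac{1}{185191} = \left(- \frac{12112}{893} - 21453\right) \frac{1}{185191} = \left(- \frac{19169641}{893}\right) \frac{1}{185191} = - \frac{19169641}{165375563}$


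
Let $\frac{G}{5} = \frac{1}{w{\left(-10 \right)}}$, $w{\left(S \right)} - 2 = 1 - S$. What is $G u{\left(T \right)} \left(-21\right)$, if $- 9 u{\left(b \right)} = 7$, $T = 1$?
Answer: $\frac{245}{39} \approx 6.2821$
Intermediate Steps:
$w{\left(S \right)} = 3 - S$ ($w{\left(S \right)} = 2 - \left(-1 + S\right) = 3 - S$)
$u{\left(b \right)} = - \frac{7}{9}$ ($u{\left(b \right)} = \left(- \frac{1}{9}\right) 7 = - \frac{7}{9}$)
$G = \frac{5}{13}$ ($G = \frac{5}{3 - -10} = \frac{5}{3 + 10} = \frac{5}{13} \approx 0.38462$)
$G u{\left(T \right)} \left(-21\right) = \frac{5}{13} \left(- \frac{7}{9}\right) \left(-21\right) = \left(- \frac{35}{117}\right) \left(-21\right) = \frac{245}{39}$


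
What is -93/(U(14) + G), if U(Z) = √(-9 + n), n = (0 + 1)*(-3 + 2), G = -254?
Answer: 11811/32263 + 93*I*√10/64526 ≈ 0.36609 + 0.0045577*I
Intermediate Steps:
n = -1 (n = 1*(-1) = -1)
U(Z) = I*√10 (U(Z) = √(-9 - 1) = √(-10) = I*√10)
-93/(U(14) + G) = -93/(I*√10 - 254) = -93/(-254 + I*√10)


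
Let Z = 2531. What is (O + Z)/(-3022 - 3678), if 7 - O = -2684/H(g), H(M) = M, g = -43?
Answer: -2129/5762 ≈ -0.36949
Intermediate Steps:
O = -2383/43 (O = 7 - (-2684)/(-43) = 7 - (-2684)*(-1)/43 = 7 - 1*2684/43 = 7 - 2684/43 = -2383/43 ≈ -55.419)
(O + Z)/(-3022 - 3678) = (-2383/43 + 2531)/(-3022 - 3678) = (106450/43)/(-6700) = (106450/43)*(-1/6700) = -2129/5762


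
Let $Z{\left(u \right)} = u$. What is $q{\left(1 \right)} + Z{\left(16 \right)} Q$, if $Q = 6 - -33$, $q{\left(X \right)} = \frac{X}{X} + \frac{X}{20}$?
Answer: $\frac{12501}{20} \approx 625.05$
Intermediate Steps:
$q{\left(X \right)} = 1 + \frac{X}{20}$ ($q{\left(X \right)} = 1 + X \frac{1}{20} = 1 + \frac{X}{20}$)
$Q = 39$ ($Q = 6 + 33 = 39$)
$q{\left(1 \right)} + Z{\left(16 \right)} Q = \left(1 + \frac{1}{20} \cdot 1\right) + 16 \cdot 39 = \left(1 + \frac{1}{20}\right) + 624 = \frac{21}{20} + 624 = \frac{12501}{20}$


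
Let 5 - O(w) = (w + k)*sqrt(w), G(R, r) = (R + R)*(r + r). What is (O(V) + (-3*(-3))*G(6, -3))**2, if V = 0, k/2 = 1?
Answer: 413449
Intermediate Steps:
k = 2 (k = 2*1 = 2)
G(R, r) = 4*R*r (G(R, r) = (2*R)*(2*r) = 4*R*r)
O(w) = 5 - sqrt(w)*(2 + w) (O(w) = 5 - (w + 2)*sqrt(w) = 5 - (2 + w)*sqrt(w) = 5 - sqrt(w)*(2 + w))
(O(V) + (-3*(-3))*G(6, -3))**2 = ((5 - 0**(3/2) - 2*sqrt(0)) + (-3*(-3))*(4*6*(-3)))**2 = ((5 - 1*0 - 2*0) + 9*(-72))**2 = ((5 + 0 + 0) - 648)**2 = (5 - 648)**2 = (-643)**2 = 413449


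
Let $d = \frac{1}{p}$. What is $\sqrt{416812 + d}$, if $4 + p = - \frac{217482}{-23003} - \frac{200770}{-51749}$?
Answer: $\frac{\sqrt{12864914452294647198461045}}{5555629670} \approx 645.61$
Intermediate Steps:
$p = \frac{11111259340}{1190382247}$ ($p = -4 - \left(- \frac{217482}{23003} - \frac{200770}{51749}\right) = -4 - - \frac{15872788328}{1190382247} = -4 + \left(\frac{217482}{23003} + \frac{200770}{51749}\right) = -4 + \frac{15872788328}{1190382247} = \frac{11111259340}{1190382247} \approx 9.3342$)
$d = \frac{1190382247}{11111259340}$ ($d = \frac{1}{\frac{11111259340}{1190382247}} = \frac{1190382247}{11111259340} \approx 0.10713$)
$\sqrt{416812 + d} = \sqrt{416812 + \frac{1190382247}{11111259340}} = \sqrt{\frac{4631307418406327}{11111259340}} = \frac{\sqrt{12864914452294647198461045}}{5555629670}$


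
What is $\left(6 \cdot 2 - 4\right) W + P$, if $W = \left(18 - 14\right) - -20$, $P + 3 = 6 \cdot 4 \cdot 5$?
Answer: $309$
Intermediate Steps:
$P = 117$ ($P = -3 + 6 \cdot 4 \cdot 5 = -3 + 24 \cdot 5 = -3 + 120 = 117$)
$W = 24$ ($W = \left(18 - 14\right) + 20 = 4 + 20 = 24$)
$\left(6 \cdot 2 - 4\right) W + P = \left(6 \cdot 2 - 4\right) 24 + 117 = \left(12 - 4\right) 24 + 117 = 8 \cdot 24 + 117 = 192 + 117 = 309$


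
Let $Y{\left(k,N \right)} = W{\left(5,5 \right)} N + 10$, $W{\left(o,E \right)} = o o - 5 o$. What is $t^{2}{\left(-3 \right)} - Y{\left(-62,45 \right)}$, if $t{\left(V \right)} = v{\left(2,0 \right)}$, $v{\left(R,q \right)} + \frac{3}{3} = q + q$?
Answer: $-9$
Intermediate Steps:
$W{\left(o,E \right)} = o^{2} - 5 o$
$v{\left(R,q \right)} = -1 + 2 q$ ($v{\left(R,q \right)} = -1 + \left(q + q\right) = -1 + 2 q$)
$t{\left(V \right)} = -1$ ($t{\left(V \right)} = -1 + 2 \cdot 0 = -1 + 0 = -1$)
$Y{\left(k,N \right)} = 10$ ($Y{\left(k,N \right)} = 5 \left(-5 + 5\right) N + 10 = 5 \cdot 0 N + 10 = 0 N + 10 = 0 + 10 = 10$)
$t^{2}{\left(-3 \right)} - Y{\left(-62,45 \right)} = \left(-1\right)^{2} - 10 = 1 - 10 = -9$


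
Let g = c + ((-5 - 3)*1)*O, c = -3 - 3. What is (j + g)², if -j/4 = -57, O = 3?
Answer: 39204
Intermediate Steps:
j = 228 (j = -4*(-57) = 228)
c = -6
g = -30 (g = -6 + ((-5 - 3)*1)*3 = -6 - 8*1*3 = -6 - 8*3 = -6 - 24 = -30)
(j + g)² = (228 - 30)² = 198² = 39204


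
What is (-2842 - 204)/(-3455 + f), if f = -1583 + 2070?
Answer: 1523/1484 ≈ 1.0263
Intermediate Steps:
f = 487
(-2842 - 204)/(-3455 + f) = (-2842 - 204)/(-3455 + 487) = -3046/(-2968) = -3046*(-1/2968) = 1523/1484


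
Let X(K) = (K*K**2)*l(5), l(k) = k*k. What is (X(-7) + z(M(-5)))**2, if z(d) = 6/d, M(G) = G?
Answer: 1838780161/25 ≈ 7.3551e+7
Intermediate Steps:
l(k) = k**2
X(K) = 25*K**3 (X(K) = (K*K**2)*5**2 = K**3*25 = 25*K**3)
(X(-7) + z(M(-5)))**2 = (25*(-7)**3 + 6/(-5))**2 = (25*(-343) + 6*(-1/5))**2 = (-8575 - 6/5)**2 = (-42881/5)**2 = 1838780161/25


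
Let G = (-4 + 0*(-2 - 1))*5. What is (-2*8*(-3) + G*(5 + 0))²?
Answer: 2704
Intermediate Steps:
G = -20 (G = (-4 + 0*(-3))*5 = (-4 + 0)*5 = -4*5 = -20)
(-2*8*(-3) + G*(5 + 0))² = (-2*8*(-3) - 20*(5 + 0))² = (-16*(-3) - 20*5)² = (48 - 100)² = (-52)² = 2704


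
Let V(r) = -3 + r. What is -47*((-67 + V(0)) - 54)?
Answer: 5828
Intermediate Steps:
-47*((-67 + V(0)) - 54) = -47*((-67 + (-3 + 0)) - 54) = -47*((-67 - 3) - 54) = -47*(-70 - 54) = -47*(-124) = 5828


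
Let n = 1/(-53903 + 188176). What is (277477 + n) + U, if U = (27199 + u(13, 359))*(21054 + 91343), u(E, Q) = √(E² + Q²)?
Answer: 410521366550041/134273 + 561985*√5162 ≈ 3.0977e+9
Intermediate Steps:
n = 1/134273 ≈ 7.4475e-6
U = 3057086003 + 561985*√5162 (U = (27199 + √(13² + 359²))*(21054 + 91343) = (27199 + √(169 + 128881))*112397 = (27199 + √129050)*112397 = (27199 + 5*√5162)*112397 = 3057086003 + 561985*√5162 ≈ 3.0975e+9)
(277477 + n) + U = (277477 + 1/134273) + (3057086003 + 561985*√5162) = 37257669222/134273 + (3057086003 + 561985*√5162) = 410521366550041/134273 + 561985*√5162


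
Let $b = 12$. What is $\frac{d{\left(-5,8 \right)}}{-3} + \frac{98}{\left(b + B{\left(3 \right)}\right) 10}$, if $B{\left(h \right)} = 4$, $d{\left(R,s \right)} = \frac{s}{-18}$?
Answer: $\frac{1643}{2160} \approx 0.76065$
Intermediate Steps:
$d{\left(R,s \right)} = - \frac{s}{18}$ ($d{\left(R,s \right)} = s \left(- \frac{1}{18}\right) = - \frac{s}{18}$)
$\frac{d{\left(-5,8 \right)}}{-3} + \frac{98}{\left(b + B{\left(3 \right)}\right) 10} = \frac{\left(- \frac{1}{18}\right) 8}{-3} + \frac{98}{\left(12 + 4\right) 10} = \left(- \frac{4}{9}\right) \left(- \frac{1}{3}\right) + \frac{98}{16 \cdot 10} = \frac{4}{27} + \frac{98}{160} = \frac{4}{27} + 98 \cdot \frac{1}{160} = \frac{4}{27} + \frac{49}{80} = \frac{1643}{2160}$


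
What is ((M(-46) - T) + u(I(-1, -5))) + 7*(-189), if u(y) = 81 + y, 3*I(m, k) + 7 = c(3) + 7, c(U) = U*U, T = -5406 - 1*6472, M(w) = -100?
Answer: 10539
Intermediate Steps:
T = -11878 (T = -5406 - 6472 = -11878)
c(U) = U**2
I(m, k) = 3 (I(m, k) = -7/3 + (3**2 + 7)/3 = -7/3 + (9 + 7)/3 = -7/3 + (1/3)*16 = -7/3 + 16/3 = 3)
((M(-46) - T) + u(I(-1, -5))) + 7*(-189) = ((-100 - 1*(-11878)) + (81 + 3)) + 7*(-189) = ((-100 + 11878) + 84) - 1323 = (11778 + 84) - 1323 = 11862 - 1323 = 10539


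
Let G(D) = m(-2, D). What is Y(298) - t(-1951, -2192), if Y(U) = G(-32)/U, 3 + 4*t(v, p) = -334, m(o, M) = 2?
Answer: 50217/596 ≈ 84.257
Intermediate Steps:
t(v, p) = -337/4 (t(v, p) = -¾ + (¼)*(-334) = -¾ - 167/2 = -337/4)
G(D) = 2
Y(U) = 2/U
Y(298) - t(-1951, -2192) = 2/298 - 1*(-337/4) = 2*(1/298) + 337/4 = 1/149 + 337/4 = 50217/596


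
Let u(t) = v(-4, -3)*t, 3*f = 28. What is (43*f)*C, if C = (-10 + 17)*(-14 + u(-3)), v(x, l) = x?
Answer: -16856/3 ≈ -5618.7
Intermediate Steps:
f = 28/3 (f = (1/3)*28 = 28/3 ≈ 9.3333)
u(t) = -4*t
C = -14 (C = (-10 + 17)*(-14 - 4*(-3)) = 7*(-14 + 12) = 7*(-2) = -14)
(43*f)*C = (43*(28/3))*(-14) = (1204/3)*(-14) = -16856/3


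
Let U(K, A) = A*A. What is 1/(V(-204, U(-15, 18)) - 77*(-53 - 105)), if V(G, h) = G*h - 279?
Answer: -1/54209 ≈ -1.8447e-5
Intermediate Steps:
U(K, A) = A²
V(G, h) = -279 + G*h
1/(V(-204, U(-15, 18)) - 77*(-53 - 105)) = 1/((-279 - 204*18²) - 77*(-53 - 105)) = 1/((-279 - 204*324) - 77*(-158)) = 1/((-279 - 66096) + 12166) = 1/(-66375 + 12166) = 1/(-54209) = -1/54209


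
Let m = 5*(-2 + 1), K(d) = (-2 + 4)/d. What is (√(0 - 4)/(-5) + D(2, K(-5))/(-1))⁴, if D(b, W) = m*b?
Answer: 6190016/625 - 39936*I/25 ≈ 9904.0 - 1597.4*I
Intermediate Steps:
K(d) = 2/d
m = -5 (m = 5*(-1) = -5)
D(b, W) = -5*b
(√(0 - 4)/(-5) + D(2, K(-5))/(-1))⁴ = (√(0 - 4)/(-5) - 5*2/(-1))⁴ = (√(-4)*(-⅕) - 10*(-1))⁴ = ((2*I)*(-⅕) + 10)⁴ = (-2*I/5 + 10)⁴ = (10 - 2*I/5)⁴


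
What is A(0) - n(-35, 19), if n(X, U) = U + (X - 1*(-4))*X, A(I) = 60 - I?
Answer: -1044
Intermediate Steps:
n(X, U) = U + X*(4 + X) (n(X, U) = U + (X + 4)*X = U + (4 + X)*X = U + X*(4 + X))
A(0) - n(-35, 19) = (60 - 1*0) - (19 + (-35)² + 4*(-35)) = (60 + 0) - (19 + 1225 - 140) = 60 - 1*1104 = 60 - 1104 = -1044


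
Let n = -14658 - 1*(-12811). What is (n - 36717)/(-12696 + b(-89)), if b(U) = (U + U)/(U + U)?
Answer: 38564/12695 ≈ 3.0377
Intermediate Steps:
n = -1847 (n = -14658 + 12811 = -1847)
b(U) = 1 (b(U) = (2*U)/((2*U)) = (2*U)*(1/(2*U)) = 1)
(n - 36717)/(-12696 + b(-89)) = (-1847 - 36717)/(-12696 + 1) = -38564/(-12695) = -38564*(-1/12695) = 38564/12695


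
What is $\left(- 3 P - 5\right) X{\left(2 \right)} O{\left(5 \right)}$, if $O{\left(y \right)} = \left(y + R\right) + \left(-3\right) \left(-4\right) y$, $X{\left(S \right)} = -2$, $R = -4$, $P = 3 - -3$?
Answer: $2806$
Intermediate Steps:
$P = 6$ ($P = 3 + 3 = 6$)
$O{\left(y \right)} = -4 + 13 y$ ($O{\left(y \right)} = \left(y - 4\right) + \left(-3\right) \left(-4\right) y = \left(-4 + y\right) + 12 y = -4 + 13 y$)
$\left(- 3 P - 5\right) X{\left(2 \right)} O{\left(5 \right)} = \left(\left(-3\right) 6 - 5\right) \left(-2\right) \left(-4 + 13 \cdot 5\right) = \left(-18 - 5\right) \left(-2\right) \left(-4 + 65\right) = \left(-23\right) \left(-2\right) 61 = 46 \cdot 61 = 2806$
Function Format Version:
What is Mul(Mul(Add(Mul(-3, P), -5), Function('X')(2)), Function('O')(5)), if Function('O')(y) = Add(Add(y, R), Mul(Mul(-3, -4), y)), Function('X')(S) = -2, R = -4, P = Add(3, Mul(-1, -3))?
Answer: 2806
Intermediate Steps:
P = 6 (P = Add(3, 3) = 6)
Function('O')(y) = Add(-4, Mul(13, y)) (Function('O')(y) = Add(Add(y, -4), Mul(Mul(-3, -4), y)) = Add(Add(-4, y), Mul(12, y)) = Add(-4, Mul(13, y)))
Mul(Mul(Add(Mul(-3, P), -5), Function('X')(2)), Function('O')(5)) = Mul(Mul(Add(Mul(-3, 6), -5), -2), Add(-4, Mul(13, 5))) = Mul(Mul(Add(-18, -5), -2), Add(-4, 65)) = Mul(Mul(-23, -2), 61) = Mul(46, 61) = 2806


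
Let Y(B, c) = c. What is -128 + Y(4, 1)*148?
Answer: 20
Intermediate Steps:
-128 + Y(4, 1)*148 = -128 + 1*148 = -128 + 148 = 20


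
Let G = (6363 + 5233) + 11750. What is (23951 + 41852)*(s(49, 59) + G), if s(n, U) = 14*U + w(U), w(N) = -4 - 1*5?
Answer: 1589997889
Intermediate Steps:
w(N) = -9 (w(N) = -4 - 5 = -9)
s(n, U) = -9 + 14*U (s(n, U) = 14*U - 9 = -9 + 14*U)
G = 23346 (G = 11596 + 11750 = 23346)
(23951 + 41852)*(s(49, 59) + G) = (23951 + 41852)*((-9 + 14*59) + 23346) = 65803*((-9 + 826) + 23346) = 65803*(817 + 23346) = 65803*24163 = 1589997889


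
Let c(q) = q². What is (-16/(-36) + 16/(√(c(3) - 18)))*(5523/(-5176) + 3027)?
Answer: 5220743/3882 - 10441486*I/647 ≈ 1344.9 - 16138.0*I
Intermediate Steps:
(-16/(-36) + 16/(√(c(3) - 18)))*(5523/(-5176) + 3027) = (-16/(-36) + 16/(√(3² - 18)))*(5523/(-5176) + 3027) = (-16*(-1/36) + 16/(√(9 - 18)))*(5523*(-1/5176) + 3027) = (4/9 + 16/(√(-9)))*(-5523/5176 + 3027) = (4/9 + 16/((3*I)))*(15662229/5176) = (4/9 + 16*(-I/3))*(15662229/5176) = (4/9 - 16*I/3)*(15662229/5176) = 5220743/3882 - 10441486*I/647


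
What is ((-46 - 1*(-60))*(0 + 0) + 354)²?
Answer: 125316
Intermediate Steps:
((-46 - 1*(-60))*(0 + 0) + 354)² = ((-46 + 60)*0 + 354)² = (14*0 + 354)² = (0 + 354)² = 354² = 125316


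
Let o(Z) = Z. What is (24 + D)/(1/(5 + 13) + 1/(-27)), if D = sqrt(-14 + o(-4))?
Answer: 1296 + 162*I*sqrt(2) ≈ 1296.0 + 229.1*I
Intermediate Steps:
D = 3*I*sqrt(2) (D = sqrt(-14 - 4) = sqrt(-18) = 3*I*sqrt(2) ≈ 4.2426*I)
(24 + D)/(1/(5 + 13) + 1/(-27)) = (24 + 3*I*sqrt(2))/(1/(5 + 13) + 1/(-27)) = (24 + 3*I*sqrt(2))/(1/18 - 1/27) = (24 + 3*I*sqrt(2))/(1/54) = (24 + 3*I*sqrt(2))*54 = 1296 + 162*I*sqrt(2)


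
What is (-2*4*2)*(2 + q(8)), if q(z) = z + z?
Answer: -288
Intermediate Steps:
q(z) = 2*z
(-2*4*2)*(2 + q(8)) = (-2*4*2)*(2 + 2*8) = (-8*2)*(2 + 16) = -16*18 = -288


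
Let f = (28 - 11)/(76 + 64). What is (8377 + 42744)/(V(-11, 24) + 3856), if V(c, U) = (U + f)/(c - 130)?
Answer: 1009128540/76114063 ≈ 13.258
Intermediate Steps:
f = 17/140 ≈ 0.12143
V(c, U) = (17/140 + U)/(-130 + c) (V(c, U) = (U + 17/140)/(c - 130) = (17/140 + U)/(-130 + c))
(8377 + 42744)/(V(-11, 24) + 3856) = (8377 + 42744)/((17/140 + 24)/(-130 - 11) + 3856) = 51121/((3377/140)/(-141) + 3856) = 51121/(-1/141*3377/140 + 3856) = 51121/(-3377/19740 + 3856) = 51121/(76114063/19740) = 51121*(19740/76114063) = 1009128540/76114063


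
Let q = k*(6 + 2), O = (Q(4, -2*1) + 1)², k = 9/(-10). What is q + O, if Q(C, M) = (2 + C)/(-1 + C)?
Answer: 9/5 ≈ 1.8000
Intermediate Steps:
Q(C, M) = (2 + C)/(-1 + C)
k = -9/10 (k = 9*(-⅒) = -9/10 ≈ -0.90000)
O = 9 (O = ((2 + 4)/(-1 + 4) + 1)² = (6/3 + 1)² = ((⅓)*6 + 1)² = (2 + 1)² = 3² = 9)
q = -36/5 (q = -9*(6 + 2)/10 = -9/10*8 = -36/5 ≈ -7.2000)
q + O = -36/5 + 9 = 9/5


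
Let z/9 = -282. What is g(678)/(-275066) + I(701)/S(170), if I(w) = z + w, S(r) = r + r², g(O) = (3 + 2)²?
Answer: -126505748/1999042155 ≈ -0.063283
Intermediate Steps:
g(O) = 25 (g(O) = 5² = 25)
z = -2538 (z = 9*(-282) = -2538)
I(w) = -2538 + w
g(678)/(-275066) + I(701)/S(170) = 25/(-275066) + (-2538 + 701)/((170*(1 + 170))) = 25*(-1/275066) - 1837/(170*171) = -25/275066 - 1837/29070 = -126505748/1999042155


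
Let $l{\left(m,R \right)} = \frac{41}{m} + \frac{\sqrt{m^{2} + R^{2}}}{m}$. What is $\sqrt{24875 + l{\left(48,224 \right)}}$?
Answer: $\frac{\sqrt{3582123 + 48 \sqrt{205}}}{12} \approx 157.74$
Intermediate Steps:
$l{\left(m,R \right)} = \frac{41}{m} + \frac{\sqrt{R^{2} + m^{2}}}{m}$
$\sqrt{24875 + l{\left(48,224 \right)}} = \sqrt{24875 + \frac{41 + \sqrt{224^{2} + 48^{2}}}{48}} = \sqrt{24875 + \frac{41 + \sqrt{50176 + 2304}}{48}} = \sqrt{24875 + \frac{41 + \sqrt{52480}}{48}} = \sqrt{24875 + \frac{41 + 16 \sqrt{205}}{48}} = \sqrt{24875 + \left(\frac{41}{48} + \frac{\sqrt{205}}{3}\right)} = \sqrt{\frac{1194041}{48} + \frac{\sqrt{205}}{3}}$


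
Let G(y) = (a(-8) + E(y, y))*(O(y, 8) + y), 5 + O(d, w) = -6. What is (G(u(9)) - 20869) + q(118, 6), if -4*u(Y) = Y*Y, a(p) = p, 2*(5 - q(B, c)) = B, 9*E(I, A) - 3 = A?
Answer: -989429/48 ≈ -20613.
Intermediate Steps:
E(I, A) = ⅓ + A/9
q(B, c) = 5 - B/2
O(d, w) = -11 (O(d, w) = -5 - 6 = -11)
u(Y) = -Y²/4 (u(Y) = -Y*Y/4 = -Y²/4)
G(y) = (-11 + y)*(-23/3 + y/9) (G(y) = (-8 + (⅓ + y/9))*(-11 + y) = (-23/3 + y/9)*(-11 + y) = (-11 + y)*(-23/3 + y/9))
(G(u(9)) - 20869) + q(118, 6) = ((253/3 - (-20)*9²/9 + (-¼*9²)²/9) - 20869) + (5 - ½*118) = ((253/3 - (-20)*81/9 + (-¼*81)²/9) - 20869) + (5 - 59) = ((253/3 - 80/9*(-81/4) + (-81/4)²/9) - 20869) - 54 = ((253/3 + 180 + (⅑)*(6561/16)) - 20869) - 54 = ((253/3 + 180 + 729/16) - 20869) - 54 = (14875/48 - 20869) - 54 = -986837/48 - 54 = -989429/48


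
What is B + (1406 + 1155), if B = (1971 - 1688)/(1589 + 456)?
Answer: 5237528/2045 ≈ 2561.1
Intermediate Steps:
B = 283/2045 ≈ 0.13839
B + (1406 + 1155) = 283/2045 + (1406 + 1155) = 283/2045 + 2561 = 5237528/2045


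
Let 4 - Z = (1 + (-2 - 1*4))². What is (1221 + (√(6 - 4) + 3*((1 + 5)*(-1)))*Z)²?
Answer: 2557683 - 67158*√2 ≈ 2.4627e+6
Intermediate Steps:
Z = -21 (Z = 4 - (1 + (-2 - 1*4))² = 4 - (1 + (-2 - 4))² = 4 - (1 - 6)² = 4 - 1*(-5)² = 4 - 1*25 = 4 - 25 = -21)
(1221 + (√(6 - 4) + 3*((1 + 5)*(-1)))*Z)² = (1221 + (√(6 - 4) + 3*((1 + 5)*(-1)))*(-21))² = (1221 + (√2 + 3*(6*(-1)))*(-21))² = (1221 + (√2 + 3*(-6))*(-21))² = (1221 + (√2 - 18)*(-21))² = (1221 + (-18 + √2)*(-21))² = (1221 + (378 - 21*√2))² = (1599 - 21*√2)²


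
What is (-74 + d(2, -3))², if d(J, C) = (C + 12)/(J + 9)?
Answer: 648025/121 ≈ 5355.6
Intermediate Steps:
d(J, C) = (12 + C)/(9 + J)
(-74 + d(2, -3))² = (-74 + (12 - 3)/(9 + 2))² = (-74 + 9/11)² = (-805/11)² = 648025/121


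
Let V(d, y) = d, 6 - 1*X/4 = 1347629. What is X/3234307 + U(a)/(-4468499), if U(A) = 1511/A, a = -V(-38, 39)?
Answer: -915326395275181/549194908617334 ≈ -1.6667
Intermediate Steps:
X = -5390492 (X = 24 - 4*1347629 = 24 - 5390516 = -5390492)
a = 38 (a = -1*(-38) = 38)
X/3234307 + U(a)/(-4468499) = -5390492/3234307 + (1511/38)/(-4468499) = -5390492*1/3234307 + (1511*(1/38))*(-1/4468499) = -5390492/3234307 + (1511/38)*(-1/4468499) = -5390492/3234307 - 1511/169802962 = -915326395275181/549194908617334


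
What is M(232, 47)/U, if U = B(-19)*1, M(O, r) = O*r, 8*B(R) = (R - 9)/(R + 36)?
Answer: -370736/7 ≈ -52962.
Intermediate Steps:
B(R) = (-9 + R)/(8*(36 + R)) (B(R) = ((R - 9)/(R + 36))/8 = ((-9 + R)/(36 + R))/8 = (-9 + R)/(8*(36 + R)))
U = -7/34 (U = ((-9 - 19)/(8*(36 - 19)))*1 = ((⅛)*(-28)/17)*1 = ((⅛)*(1/17)*(-28))*1 = -7/34*1 = -7/34 ≈ -0.20588)
M(232, 47)/U = (232*47)/(-7/34) = 10904*(-34/7) = -370736/7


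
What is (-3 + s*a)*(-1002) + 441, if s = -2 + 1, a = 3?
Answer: 6453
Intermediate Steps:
s = -1
(-3 + s*a)*(-1002) + 441 = (-3 - 1*3)*(-1002) + 441 = (-3 - 3)*(-1002) + 441 = -6*(-1002) + 441 = 6012 + 441 = 6453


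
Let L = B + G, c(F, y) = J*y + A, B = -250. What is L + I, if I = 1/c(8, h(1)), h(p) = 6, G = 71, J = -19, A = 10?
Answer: -18617/104 ≈ -179.01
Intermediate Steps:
c(F, y) = 10 - 19*y (c(F, y) = -19*y + 10 = 10 - 19*y)
I = -1/104 (I = 1/(10 - 19*6) = 1/(10 - 114) = 1/(-104) = -1/104 ≈ -0.0096154)
L = -179 (L = -250 + 71 = -179)
L + I = -179 - 1/104 = -18617/104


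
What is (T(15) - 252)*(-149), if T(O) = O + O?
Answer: 33078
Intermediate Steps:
T(O) = 2*O
(T(15) - 252)*(-149) = (2*15 - 252)*(-149) = (30 - 252)*(-149) = -222*(-149) = 33078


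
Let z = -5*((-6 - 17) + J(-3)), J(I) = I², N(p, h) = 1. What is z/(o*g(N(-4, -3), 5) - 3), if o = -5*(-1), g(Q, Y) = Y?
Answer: 35/11 ≈ 3.1818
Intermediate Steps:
o = 5
z = 70 (z = -5*((-6 - 17) + (-3)²) = -5*(-23 + 9) = -5*(-14) = 70)
z/(o*g(N(-4, -3), 5) - 3) = 70/(5*5 - 3) = 70/(25 - 3) = 70/22 = 70*(1/22) = 35/11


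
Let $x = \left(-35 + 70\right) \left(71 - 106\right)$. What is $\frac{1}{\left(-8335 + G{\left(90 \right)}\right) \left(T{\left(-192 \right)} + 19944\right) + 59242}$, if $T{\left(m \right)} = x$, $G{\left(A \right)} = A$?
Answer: $- \frac{1}{154278913} \approx -6.4818 \cdot 10^{-9}$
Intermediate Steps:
$x = -1225$ ($x = 35 \left(-35\right) = -1225$)
$T{\left(m \right)} = -1225$
$\frac{1}{\left(-8335 + G{\left(90 \right)}\right) \left(T{\left(-192 \right)} + 19944\right) + 59242} = \frac{1}{\left(-8335 + 90\right) \left(-1225 + 19944\right) + 59242} = \frac{1}{\left(-8245\right) 18719 + 59242} = \frac{1}{-154338155 + 59242} = \frac{1}{-154278913} = - \frac{1}{154278913}$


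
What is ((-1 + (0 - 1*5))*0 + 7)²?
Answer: 49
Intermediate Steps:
((-1 + (0 - 1*5))*0 + 7)² = ((-1 + (0 - 5))*0 + 7)² = ((-1 - 5)*0 + 7)² = (-6*0 + 7)² = (0 + 7)² = 7² = 49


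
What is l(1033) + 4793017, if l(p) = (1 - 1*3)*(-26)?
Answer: 4793069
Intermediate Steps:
l(p) = 52 (l(p) = (1 - 3)*(-26) = -2*(-26) = 52)
l(1033) + 4793017 = 52 + 4793017 = 4793069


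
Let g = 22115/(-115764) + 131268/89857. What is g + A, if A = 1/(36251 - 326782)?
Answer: 3837590682079859/3022163238172188 ≈ 1.2698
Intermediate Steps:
g = 13208921197/10402205748 (g = 22115*(-1/115764) + 131268*(1/89857) = -22115/115764 + 131268/89857 = 13208921197/10402205748 ≈ 1.2698)
A = -1/290531 (A = 1/(-290531) = -1/290531 ≈ -3.4420e-6)
g + A = 13208921197/10402205748 - 1/290531 = 3837590682079859/3022163238172188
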